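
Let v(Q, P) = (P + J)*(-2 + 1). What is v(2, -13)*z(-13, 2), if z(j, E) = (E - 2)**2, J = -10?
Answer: 0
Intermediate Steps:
v(Q, P) = 10 - P (v(Q, P) = (P - 10)*(-2 + 1) = (-10 + P)*(-1) = 10 - P)
z(j, E) = (-2 + E)**2
v(2, -13)*z(-13, 2) = (10 - 1*(-13))*(-2 + 2)**2 = (10 + 13)*0**2 = 23*0 = 0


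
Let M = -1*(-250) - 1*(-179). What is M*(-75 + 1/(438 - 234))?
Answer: -2187757/68 ≈ -32173.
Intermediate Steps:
M = 429 (M = 250 + 179 = 429)
M*(-75 + 1/(438 - 234)) = 429*(-75 + 1/(438 - 234)) = 429*(-75 + 1/204) = 429*(-15299/204) = -2187757/68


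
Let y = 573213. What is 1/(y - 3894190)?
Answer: -1/3320977 ≈ -3.0112e-7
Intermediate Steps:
1/(y - 3894190) = 1/(573213 - 3894190) = 1/(-3320977) = -1/3320977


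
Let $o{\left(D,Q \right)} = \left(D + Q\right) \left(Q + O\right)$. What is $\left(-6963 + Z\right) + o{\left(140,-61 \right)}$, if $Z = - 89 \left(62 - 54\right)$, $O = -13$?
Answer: $-13521$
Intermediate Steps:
$o{\left(D,Q \right)} = \left(-13 + Q\right) \left(D + Q\right)$ ($o{\left(D,Q \right)} = \left(D + Q\right) \left(Q - 13\right) = \left(D + Q\right) \left(-13 + Q\right) = \left(-13 + Q\right) \left(D + Q\right)$)
$Z = -712$ ($Z = \left(-89\right) 8 = -712$)
$\left(-6963 + Z\right) + o{\left(140,-61 \right)} = \left(-6963 - 712\right) + \left(\left(-61\right)^{2} - 1820 - -793 + 140 \left(-61\right)\right) = -7675 + \left(3721 - 1820 + 793 - 8540\right) = -7675 - 5846 = -13521$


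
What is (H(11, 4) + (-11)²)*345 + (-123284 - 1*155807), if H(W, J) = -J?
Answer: -238726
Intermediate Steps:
(H(11, 4) + (-11)²)*345 + (-123284 - 1*155807) = (-1*4 + (-11)²)*345 + (-123284 - 1*155807) = (-4 + 121)*345 + (-123284 - 155807) = 117*345 - 279091 = 40365 - 279091 = -238726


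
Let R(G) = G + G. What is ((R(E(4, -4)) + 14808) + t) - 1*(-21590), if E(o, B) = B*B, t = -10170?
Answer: 26260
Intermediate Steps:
E(o, B) = B**2
R(G) = 2*G
((R(E(4, -4)) + 14808) + t) - 1*(-21590) = ((2*(-4)**2 + 14808) - 10170) - 1*(-21590) = ((2*16 + 14808) - 10170) + 21590 = ((32 + 14808) - 10170) + 21590 = (14840 - 10170) + 21590 = 4670 + 21590 = 26260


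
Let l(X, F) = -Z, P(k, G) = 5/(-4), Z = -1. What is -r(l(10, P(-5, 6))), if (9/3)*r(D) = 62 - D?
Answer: -61/3 ≈ -20.333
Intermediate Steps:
P(k, G) = -5/4 (P(k, G) = 5*(-1/4) = -5/4)
l(X, F) = 1 (l(X, F) = -1*(-1) = 1)
r(D) = 62/3 - D/3 (r(D) = (62 - D)/3 = 62/3 - D/3)
-r(l(10, P(-5, 6))) = -(62/3 - 1/3*1) = -(62/3 - 1/3) = -1*61/3 = -61/3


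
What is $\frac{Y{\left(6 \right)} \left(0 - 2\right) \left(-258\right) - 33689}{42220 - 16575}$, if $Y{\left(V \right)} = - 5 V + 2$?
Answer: $- \frac{48137}{25645} \approx -1.8771$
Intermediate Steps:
$Y{\left(V \right)} = 2 - 5 V$
$\frac{Y{\left(6 \right)} \left(0 - 2\right) \left(-258\right) - 33689}{42220 - 16575} = \frac{\left(2 - 30\right) \left(0 - 2\right) \left(-258\right) - 33689}{42220 - 16575} = \frac{\left(2 - 30\right) \left(-2\right) \left(-258\right) - 33689}{25645} = \left(\left(-28\right) \left(-2\right) \left(-258\right) - 33689\right) \frac{1}{25645} = \left(56 \left(-258\right) - 33689\right) \frac{1}{25645} = \left(-14448 - 33689\right) \frac{1}{25645} = \left(-48137\right) \frac{1}{25645} = - \frac{48137}{25645}$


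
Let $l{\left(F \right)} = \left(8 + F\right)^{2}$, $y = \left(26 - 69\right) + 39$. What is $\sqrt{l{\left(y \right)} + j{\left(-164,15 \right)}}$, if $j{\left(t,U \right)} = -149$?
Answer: $i \sqrt{133} \approx 11.533 i$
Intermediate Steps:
$y = -4$ ($y = -43 + 39 = -4$)
$\sqrt{l{\left(y \right)} + j{\left(-164,15 \right)}} = \sqrt{\left(8 - 4\right)^{2} - 149} = \sqrt{4^{2} - 149} = \sqrt{16 - 149} = \sqrt{-133} = i \sqrt{133}$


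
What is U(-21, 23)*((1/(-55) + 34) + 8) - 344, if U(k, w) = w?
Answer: 34187/55 ≈ 621.58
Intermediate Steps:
U(-21, 23)*((1/(-55) + 34) + 8) - 344 = 23*((1/(-55) + 34) + 8) - 344 = 23*((-1/55 + 34) + 8) - 344 = 23*(1869/55 + 8) - 344 = 23*(2309/55) - 344 = 53107/55 - 344 = 34187/55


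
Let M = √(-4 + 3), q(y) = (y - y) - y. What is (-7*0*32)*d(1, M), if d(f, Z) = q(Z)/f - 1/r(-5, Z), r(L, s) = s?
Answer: 0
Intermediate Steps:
q(y) = -y (q(y) = 0 - y = -y)
M = I (M = √(-1) = I ≈ 1.0*I)
d(f, Z) = -1/Z - Z/f (d(f, Z) = (-Z)/f - 1/Z = -Z/f - 1/Z = -1/Z - Z/f)
(-7*0*32)*d(1, M) = (-7*0*32)*(-1/I - 1*I/1) = (0*32)*(-(-1)*I - 1*I*1) = 0*(I - I) = 0*0 = 0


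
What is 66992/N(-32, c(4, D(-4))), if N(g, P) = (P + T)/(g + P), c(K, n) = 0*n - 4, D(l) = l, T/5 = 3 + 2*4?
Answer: -803904/17 ≈ -47289.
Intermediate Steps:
T = 55 (T = 5*(3 + 2*4) = 5*(3 + 8) = 5*11 = 55)
c(K, n) = -4 (c(K, n) = 0 - 4 = -4)
N(g, P) = (55 + P)/(P + g) (N(g, P) = (P + 55)/(g + P) = (55 + P)/(P + g))
66992/N(-32, c(4, D(-4))) = 66992/(((55 - 4)/(-4 - 32))) = 66992/((51/(-36))) = 66992/((-1/36*51)) = 66992/(-17/12) = 66992*(-12/17) = -803904/17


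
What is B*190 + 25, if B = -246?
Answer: -46715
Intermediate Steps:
B*190 + 25 = -246*190 + 25 = -46740 + 25 = -46715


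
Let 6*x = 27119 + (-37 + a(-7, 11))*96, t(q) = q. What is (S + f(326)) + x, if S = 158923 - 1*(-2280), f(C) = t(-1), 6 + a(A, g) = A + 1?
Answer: 989627/6 ≈ 1.6494e+5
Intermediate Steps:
a(A, g) = -5 + A (a(A, g) = -6 + (A + 1) = -6 + (1 + A) = -5 + A)
f(C) = -1
S = 161203 (S = 158923 + 2280 = 161203)
x = 22415/6 (x = (27119 + (-37 + (-5 - 7))*96)/6 = (27119 + (-37 - 12)*96)/6 = (27119 - 49*96)/6 = (27119 - 4704)/6 = (⅙)*22415 = 22415/6 ≈ 3735.8)
(S + f(326)) + x = (161203 - 1) + 22415/6 = 161202 + 22415/6 = 989627/6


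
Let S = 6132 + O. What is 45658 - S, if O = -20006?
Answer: 59532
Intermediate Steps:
S = -13874 (S = 6132 - 20006 = -13874)
45658 - S = 45658 - 1*(-13874) = 45658 + 13874 = 59532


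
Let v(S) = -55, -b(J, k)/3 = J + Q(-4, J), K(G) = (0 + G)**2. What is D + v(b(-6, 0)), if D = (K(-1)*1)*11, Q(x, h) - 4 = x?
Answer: -44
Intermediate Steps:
Q(x, h) = 4 + x
K(G) = G**2
b(J, k) = -3*J (b(J, k) = -3*(J + (4 - 4)) = -3*(J + 0) = -3*J)
D = 11 (D = ((-1)**2*1)*11 = (1*1)*11 = 1*11 = 11)
D + v(b(-6, 0)) = 11 - 55 = -44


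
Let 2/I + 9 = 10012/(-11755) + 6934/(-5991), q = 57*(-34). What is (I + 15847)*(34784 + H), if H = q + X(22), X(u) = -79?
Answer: 402581240426636173/775308907 ≈ 5.1925e+8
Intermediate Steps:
q = -1938
H = -2017 (H = -1938 - 79 = -2017)
I = -140848410/775308907 (I = 2/(-9 + (10012/(-11755) + 6934/(-5991))) = 2/(-9 + (10012*(-1/11755) + 6934*(-1/5991))) = 2/(-9 + (-10012/11755 - 6934/5991)) = 2/(-9 - 141491062/70424205) = 2/(-775308907/70424205) = 2*(-70424205/775308907) = -140848410/775308907 ≈ -0.18167)
(I + 15847)*(34784 + H) = (-140848410/775308907 + 15847)*(34784 - 2017) = (12286179400819/775308907)*32767 = 402581240426636173/775308907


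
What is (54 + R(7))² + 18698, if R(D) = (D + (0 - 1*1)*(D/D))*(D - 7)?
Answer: 21614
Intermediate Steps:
R(D) = (-1 + D)*(-7 + D) (R(D) = (D + (0 - 1)*1)*(-7 + D) = (D - 1*1)*(-7 + D) = (D - 1)*(-7 + D) = (-1 + D)*(-7 + D))
(54 + R(7))² + 18698 = (54 + (7 + 7² - 8*7))² + 18698 = (54 + (7 + 49 - 56))² + 18698 = (54 + 0)² + 18698 = 54² + 18698 = 2916 + 18698 = 21614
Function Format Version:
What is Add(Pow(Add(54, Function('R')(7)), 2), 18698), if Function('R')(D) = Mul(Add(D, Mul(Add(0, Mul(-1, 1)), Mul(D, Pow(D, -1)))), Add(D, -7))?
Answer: 21614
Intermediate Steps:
Function('R')(D) = Mul(Add(-1, D), Add(-7, D)) (Function('R')(D) = Mul(Add(D, Mul(Add(0, -1), 1)), Add(-7, D)) = Mul(Add(D, Mul(-1, 1)), Add(-7, D)) = Mul(Add(D, -1), Add(-7, D)) = Mul(Add(-1, D), Add(-7, D)))
Add(Pow(Add(54, Function('R')(7)), 2), 18698) = Add(Pow(Add(54, Add(7, Pow(7, 2), Mul(-8, 7))), 2), 18698) = Add(Pow(Add(54, Add(7, 49, -56)), 2), 18698) = Add(Pow(Add(54, 0), 2), 18698) = Add(Pow(54, 2), 18698) = Add(2916, 18698) = 21614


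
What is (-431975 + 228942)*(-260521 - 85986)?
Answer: 70352355731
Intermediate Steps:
(-431975 + 228942)*(-260521 - 85986) = -203033*(-346507) = 70352355731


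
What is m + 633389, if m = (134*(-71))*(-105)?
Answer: 1632359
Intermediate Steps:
m = 998970 (m = -9514*(-105) = 998970)
m + 633389 = 998970 + 633389 = 1632359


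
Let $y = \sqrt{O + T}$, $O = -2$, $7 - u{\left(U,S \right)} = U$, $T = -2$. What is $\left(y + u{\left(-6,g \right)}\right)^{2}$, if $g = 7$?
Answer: $165 + 52 i \approx 165.0 + 52.0 i$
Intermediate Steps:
$u{\left(U,S \right)} = 7 - U$
$y = 2 i$ ($y = \sqrt{-2 - 2} = \sqrt{-4} = 2 i \approx 2.0 i$)
$\left(y + u{\left(-6,g \right)}\right)^{2} = \left(2 i + \left(7 - -6\right)\right)^{2} = \left(2 i + \left(7 + 6\right)\right)^{2} = \left(2 i + 13\right)^{2} = \left(13 + 2 i\right)^{2}$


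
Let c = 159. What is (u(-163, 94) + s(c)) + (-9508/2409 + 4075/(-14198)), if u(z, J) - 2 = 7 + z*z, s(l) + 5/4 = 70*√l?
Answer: 1817718581219/68405964 + 70*√159 ≈ 27455.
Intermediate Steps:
s(l) = -5/4 + 70*√l
u(z, J) = 9 + z² (u(z, J) = 2 + (7 + z*z) = 2 + (7 + z²) = 9 + z²)
(u(-163, 94) + s(c)) + (-9508/2409 + 4075/(-14198)) = ((9 + (-163)²) + (-5/4 + 70*√159)) + (-9508/2409 + 4075/(-14198)) = ((9 + 26569) + (-5/4 + 70*√159)) + (-9508*1/2409 + 4075*(-1/14198)) = (26578 + (-5/4 + 70*√159)) + (-9508/2409 - 4075/14198) = (106307/4 + 70*√159) - 144811259/34202982 = 1817718581219/68405964 + 70*√159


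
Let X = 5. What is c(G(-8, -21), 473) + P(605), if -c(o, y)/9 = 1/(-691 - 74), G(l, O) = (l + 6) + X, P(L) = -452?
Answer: -38419/85 ≈ -451.99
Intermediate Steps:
G(l, O) = 11 + l (G(l, O) = (l + 6) + 5 = (6 + l) + 5 = 11 + l)
c(o, y) = 1/85 (c(o, y) = -9/(-691 - 74) = -9/(-765) = -9*(-1/765) = 1/85)
c(G(-8, -21), 473) + P(605) = 1/85 - 452 = -38419/85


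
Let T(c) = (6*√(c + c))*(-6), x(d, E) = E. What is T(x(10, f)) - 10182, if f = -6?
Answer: -10182 - 72*I*√3 ≈ -10182.0 - 124.71*I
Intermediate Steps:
T(c) = -36*√2*√c (T(c) = (6*√(2*c))*(-6) = (6*(√2*√c))*(-6) = (6*√2*√c)*(-6) = -36*√2*√c)
T(x(10, f)) - 10182 = -36*√2*√(-6) - 10182 = -36*√2*I*√6 - 10182 = -72*I*√3 - 10182 = -10182 - 72*I*√3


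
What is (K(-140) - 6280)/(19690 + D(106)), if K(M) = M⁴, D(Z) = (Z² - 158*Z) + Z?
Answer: 96038430/3571 ≈ 26894.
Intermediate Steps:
D(Z) = Z² - 157*Z
(K(-140) - 6280)/(19690 + D(106)) = ((-140)⁴ - 6280)/(19690 + 106*(-157 + 106)) = (384160000 - 6280)/(19690 + 106*(-51)) = 384153720/(19690 - 5406) = 384153720/14284 = 384153720*(1/14284) = 96038430/3571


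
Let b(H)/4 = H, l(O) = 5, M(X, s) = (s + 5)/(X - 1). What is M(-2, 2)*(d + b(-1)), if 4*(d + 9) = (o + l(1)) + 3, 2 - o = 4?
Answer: 161/6 ≈ 26.833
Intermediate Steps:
M(X, s) = (5 + s)/(-1 + X)
o = -2 (o = 2 - 1*4 = 2 - 4 = -2)
d = -15/2 (d = -9 + ((-2 + 5) + 3)/4 = -9 + (3 + 3)/4 = -9 + (¼)*6 = -9 + 3/2 = -15/2 ≈ -7.5000)
b(H) = 4*H
M(-2, 2)*(d + b(-1)) = ((5 + 2)/(-1 - 2))*(-15/2 + 4*(-1)) = (7/(-3))*(-15/2 - 4) = -⅓*7*(-23/2) = -7/3*(-23/2) = 161/6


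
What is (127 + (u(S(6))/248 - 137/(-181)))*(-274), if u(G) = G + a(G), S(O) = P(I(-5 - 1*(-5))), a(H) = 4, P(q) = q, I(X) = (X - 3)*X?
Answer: -196440053/5611 ≈ -35010.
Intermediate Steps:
I(X) = X*(-3 + X) (I(X) = (-3 + X)*X = X*(-3 + X))
S(O) = 0 (S(O) = (-5 - 1*(-5))*(-3 + (-5 - 1*(-5))) = (-5 + 5)*(-3 + (-5 + 5)) = 0*(-3 + 0) = 0*(-3) = 0)
u(G) = 4 + G (u(G) = G + 4 = 4 + G)
(127 + (u(S(6))/248 - 137/(-181)))*(-274) = (127 + ((4 + 0)/248 - 137/(-181)))*(-274) = (127 + (4*(1/248) - 137*(-1/181)))*(-274) = (127 + (1/62 + 137/181))*(-274) = (127 + 8675/11222)*(-274) = (1433869/11222)*(-274) = -196440053/5611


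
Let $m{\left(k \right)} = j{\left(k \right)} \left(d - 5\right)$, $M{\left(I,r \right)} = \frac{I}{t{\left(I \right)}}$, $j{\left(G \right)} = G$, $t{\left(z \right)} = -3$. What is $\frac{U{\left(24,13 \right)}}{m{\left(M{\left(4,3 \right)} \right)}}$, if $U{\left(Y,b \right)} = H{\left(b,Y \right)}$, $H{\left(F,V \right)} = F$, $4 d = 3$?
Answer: $\frac{39}{17} \approx 2.2941$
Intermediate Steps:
$d = \frac{3}{4}$ ($d = \frac{1}{4} \cdot 3 = \frac{3}{4} \approx 0.75$)
$U{\left(Y,b \right)} = b$
$M{\left(I,r \right)} = - \frac{I}{3}$ ($M{\left(I,r \right)} = \frac{I}{-3} = I \left(- \frac{1}{3}\right) = - \frac{I}{3}$)
$m{\left(k \right)} = - \frac{17 k}{4}$ ($m{\left(k \right)} = k \left(\frac{3}{4} - 5\right) = k \left(- \frac{17}{4}\right) = - \frac{17 k}{4}$)
$\frac{U{\left(24,13 \right)}}{m{\left(M{\left(4,3 \right)} \right)}} = \frac{13}{\left(- \frac{17}{4}\right) \left(\left(- \frac{1}{3}\right) 4\right)} = \frac{13}{\left(- \frac{17}{4}\right) \left(- \frac{4}{3}\right)} = \frac{13}{\frac{17}{3}} = 13 \cdot \frac{3}{17} = \frac{39}{17}$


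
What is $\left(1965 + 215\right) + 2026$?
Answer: $4206$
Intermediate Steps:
$\left(1965 + 215\right) + 2026 = 2180 + 2026 = 4206$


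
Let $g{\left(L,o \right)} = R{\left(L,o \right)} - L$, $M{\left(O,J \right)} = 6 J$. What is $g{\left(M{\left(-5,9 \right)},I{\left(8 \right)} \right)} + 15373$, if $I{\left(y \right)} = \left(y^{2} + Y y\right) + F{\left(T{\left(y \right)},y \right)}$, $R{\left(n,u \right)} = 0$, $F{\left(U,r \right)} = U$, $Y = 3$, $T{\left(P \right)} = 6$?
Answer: $15319$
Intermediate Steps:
$I{\left(y \right)} = 6 + y^{2} + 3 y$ ($I{\left(y \right)} = \left(y^{2} + 3 y\right) + 6 = 6 + y^{2} + 3 y$)
$g{\left(L,o \right)} = - L$ ($g{\left(L,o \right)} = 0 - L = - L$)
$g{\left(M{\left(-5,9 \right)},I{\left(8 \right)} \right)} + 15373 = - 6 \cdot 9 + 15373 = \left(-1\right) 54 + 15373 = -54 + 15373 = 15319$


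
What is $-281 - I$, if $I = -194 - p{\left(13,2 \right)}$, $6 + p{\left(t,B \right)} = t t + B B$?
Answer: $80$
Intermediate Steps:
$p{\left(t,B \right)} = -6 + B^{2} + t^{2}$ ($p{\left(t,B \right)} = -6 + \left(t t + B B\right) = -6 + \left(t^{2} + B^{2}\right) = -6 + \left(B^{2} + t^{2}\right) = -6 + B^{2} + t^{2}$)
$I = -361$ ($I = -194 - \left(-6 + 2^{2} + 13^{2}\right) = -194 - \left(-6 + 4 + 169\right) = -194 - 167 = -361$)
$-281 - I = -281 - -361 = -281 + 361 = 80$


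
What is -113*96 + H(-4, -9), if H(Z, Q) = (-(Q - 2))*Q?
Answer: -10947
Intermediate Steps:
H(Z, Q) = Q*(2 - Q) (H(Z, Q) = (-(-2 + Q))*Q = (2 - Q)*Q = Q*(2 - Q))
-113*96 + H(-4, -9) = -113*96 - 9*(2 - 1*(-9)) = -10848 - 9*(2 + 9) = -10848 - 9*11 = -10848 - 99 = -10947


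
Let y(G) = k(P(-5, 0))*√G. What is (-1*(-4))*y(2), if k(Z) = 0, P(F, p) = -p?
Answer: 0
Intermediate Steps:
y(G) = 0 (y(G) = 0*√G = 0)
(-1*(-4))*y(2) = -1*(-4)*0 = 4*0 = 0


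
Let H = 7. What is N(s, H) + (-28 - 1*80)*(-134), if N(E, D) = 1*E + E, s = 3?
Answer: 14478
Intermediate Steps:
N(E, D) = 2*E (N(E, D) = E + E = 2*E)
N(s, H) + (-28 - 1*80)*(-134) = 2*3 + (-28 - 1*80)*(-134) = 6 + (-28 - 80)*(-134) = 6 - 108*(-134) = 6 + 14472 = 14478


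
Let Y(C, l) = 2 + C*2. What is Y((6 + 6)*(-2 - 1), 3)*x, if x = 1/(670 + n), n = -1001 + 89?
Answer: 35/121 ≈ 0.28926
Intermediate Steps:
n = -912
x = -1/242 (x = 1/(670 - 912) = 1/(-242) = -1/242 ≈ -0.0041322)
Y(C, l) = 2 + 2*C
Y((6 + 6)*(-2 - 1), 3)*x = (2 + 2*((6 + 6)*(-2 - 1)))*(-1/242) = (2 + 2*(12*(-3)))*(-1/242) = (2 + 2*(-36))*(-1/242) = (2 - 72)*(-1/242) = -70*(-1/242) = 35/121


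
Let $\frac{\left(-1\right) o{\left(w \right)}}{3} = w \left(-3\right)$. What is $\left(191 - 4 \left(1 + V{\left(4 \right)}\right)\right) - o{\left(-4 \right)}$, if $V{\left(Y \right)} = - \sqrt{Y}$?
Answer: $231$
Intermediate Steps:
$o{\left(w \right)} = 9 w$ ($o{\left(w \right)} = - 3 w \left(-3\right) = - 3 \left(- 3 w\right) = 9 w$)
$\left(191 - 4 \left(1 + V{\left(4 \right)}\right)\right) - o{\left(-4 \right)} = \left(191 - 4 \left(1 - \sqrt{4}\right)\right) - 9 \left(-4\right) = \left(191 - 4 \left(1 - 2\right)\right) - -36 = \left(191 - 4 \left(1 - 2\right)\right) + 36 = \left(191 - 4 \left(-1\right)\right) + 36 = \left(191 - -4\right) + 36 = \left(191 + 4\right) + 36 = 195 + 36 = 231$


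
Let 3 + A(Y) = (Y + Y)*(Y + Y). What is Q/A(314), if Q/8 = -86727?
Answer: -693816/394381 ≈ -1.7593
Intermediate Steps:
Q = -693816 (Q = 8*(-86727) = -693816)
A(Y) = -3 + 4*Y² (A(Y) = -3 + (Y + Y)*(Y + Y) = -3 + (2*Y)*(2*Y) = -3 + 4*Y²)
Q/A(314) = -693816/(-3 + 4*314²) = -693816/(-3 + 4*98596) = -693816/(-3 + 394384) = -693816/394381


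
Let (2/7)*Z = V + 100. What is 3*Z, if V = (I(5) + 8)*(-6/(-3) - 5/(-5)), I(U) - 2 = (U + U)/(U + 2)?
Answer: 1410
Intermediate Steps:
I(U) = 2 + 2*U/(2 + U) (I(U) = 2 + (U + U)/(U + 2) = 2 + (2*U)/(2 + U) = 2 + 2*U/(2 + U))
V = 240/7 (V = (4*(1 + 5)/(2 + 5) + 8)*(-6/(-3) - 5/(-5)) = (4*6/7 + 8)*(-6*(-1/3) - 5*(-1/5)) = (4*(1/7)*6 + 8)*(2 + 1) = (24/7 + 8)*3 = (80/7)*3 = 240/7 ≈ 34.286)
Z = 470 (Z = 7*(240/7 + 100)/2 = (7/2)*(940/7) = 470)
3*Z = 3*470 = 1410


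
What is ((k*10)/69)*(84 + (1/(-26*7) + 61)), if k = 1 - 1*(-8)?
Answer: 395835/2093 ≈ 189.12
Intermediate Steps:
k = 9 (k = 1 + 8 = 9)
((k*10)/69)*(84 + (1/(-26*7) + 61)) = ((9*10)/69)*(84 + (1/(-26*7) + 61)) = (90*(1/69))*(84 + (-1/26*1/7 + 61)) = 30*(84 + (-1/182 + 61))/23 = 30*(84 + 11101/182)/23 = (30/23)*(26389/182) = 395835/2093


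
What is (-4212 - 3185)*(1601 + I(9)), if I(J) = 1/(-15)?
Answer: -177631558/15 ≈ -1.1842e+7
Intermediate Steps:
I(J) = -1/15
(-4212 - 3185)*(1601 + I(9)) = (-4212 - 3185)*(1601 - 1/15) = -7397*24014/15 = -177631558/15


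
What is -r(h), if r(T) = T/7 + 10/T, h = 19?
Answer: -431/133 ≈ -3.2406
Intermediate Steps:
r(T) = 10/T + T/7 (r(T) = T*(⅐) + 10/T = T/7 + 10/T = 10/T + T/7)
-r(h) = -(10/19 + (⅐)*19) = -(10*(1/19) + 19/7) = -(10/19 + 19/7) = -1*431/133 = -431/133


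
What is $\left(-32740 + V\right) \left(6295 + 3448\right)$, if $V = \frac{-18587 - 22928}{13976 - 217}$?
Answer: $- \frac{4389330378025}{13759} \approx -3.1902 \cdot 10^{8}$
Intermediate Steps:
$V = - \frac{41515}{13759} \approx -3.0173$
$\left(-32740 + V\right) \left(6295 + 3448\right) = \left(-32740 - \frac{41515}{13759}\right) \left(6295 + 3448\right) = \left(- \frac{450511175}{13759}\right) 9743 = - \frac{4389330378025}{13759}$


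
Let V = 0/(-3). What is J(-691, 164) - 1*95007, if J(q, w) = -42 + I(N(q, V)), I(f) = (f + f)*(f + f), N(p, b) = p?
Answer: 1814875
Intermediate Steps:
V = 0 (V = 0*(-1/3) = 0)
I(f) = 4*f**2 (I(f) = (2*f)*(2*f) = 4*f**2)
J(q, w) = -42 + 4*q**2
J(-691, 164) - 1*95007 = (-42 + 4*(-691)**2) - 1*95007 = (-42 + 4*477481) - 95007 = (-42 + 1909924) - 95007 = 1909882 - 95007 = 1814875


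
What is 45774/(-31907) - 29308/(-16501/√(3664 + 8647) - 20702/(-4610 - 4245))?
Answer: 9366733668400306546/5628477346493162527 + 313392217866700*√12311/176402587096661 ≈ 198.78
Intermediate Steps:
45774/(-31907) - 29308/(-16501/√(3664 + 8647) - 20702/(-4610 - 4245)) = 45774*(-1/31907) - 29308/(-16501*√12311/12311 - 20702/(-8855)) = -45774/31907 - 29308/(-16501*√12311/12311 - 20702*(-1/8855)) = -45774/31907 - 29308/(-16501*√12311/12311 + 1882/805) = -45774/31907 - 29308/(1882/805 - 16501*√12311/12311)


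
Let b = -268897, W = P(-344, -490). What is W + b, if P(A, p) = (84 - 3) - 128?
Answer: -268944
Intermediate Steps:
P(A, p) = -47 (P(A, p) = 81 - 128 = -47)
W = -47
W + b = -47 - 268897 = -268944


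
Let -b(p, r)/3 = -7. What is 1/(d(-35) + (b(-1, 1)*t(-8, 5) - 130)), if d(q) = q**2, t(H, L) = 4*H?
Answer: 1/423 ≈ 0.0023641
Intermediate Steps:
b(p, r) = 21 (b(p, r) = -3*(-7) = 21)
1/(d(-35) + (b(-1, 1)*t(-8, 5) - 130)) = 1/((-35)**2 + (21*(4*(-8)) - 130)) = 1/(1225 + (21*(-32) - 130)) = 1/(1225 + (-672 - 130)) = 1/(1225 - 802) = 1/423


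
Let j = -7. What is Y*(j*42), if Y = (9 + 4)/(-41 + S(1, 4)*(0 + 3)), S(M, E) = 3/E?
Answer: 15288/155 ≈ 98.632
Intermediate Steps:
Y = -52/155 (Y = (9 + 4)/(-41 + (3/4)*(0 + 3)) = 13/(-41 + (3*(1/4))*3) = 13/(-41 + (3/4)*3) = 13/(-41 + 9/4) = 13/(-155/4) = 13*(-4/155) = -52/155 ≈ -0.33548)
Y*(j*42) = -(-364)*42/155 = -52/155*(-294) = 15288/155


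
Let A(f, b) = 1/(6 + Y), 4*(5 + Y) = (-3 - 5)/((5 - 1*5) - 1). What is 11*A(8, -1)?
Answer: 11/3 ≈ 3.6667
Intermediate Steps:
Y = -3 (Y = -5 + ((-3 - 5)/((5 - 1*5) - 1))/4 = -5 + (-8/((5 - 5) - 1))/4 = -5 + (-8/(0 - 1))/4 = -5 + (-8/(-1))/4 = -5 + (-8*(-1))/4 = -5 + (¼)*8 = -5 + 2 = -3)
A(f, b) = ⅓ (A(f, b) = 1/(6 - 3) = 1/3 = ⅓)
11*A(8, -1) = 11*(⅓) = 11/3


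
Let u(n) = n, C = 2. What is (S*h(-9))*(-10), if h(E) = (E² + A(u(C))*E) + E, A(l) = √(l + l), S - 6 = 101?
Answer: -57780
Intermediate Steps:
S = 107 (S = 6 + 101 = 107)
A(l) = √2*√l (A(l) = √(2*l) = √2*√l)
h(E) = E² + 3*E (h(E) = (E² + (√2*√2)*E) + E = (E² + 2*E) + E = E² + 3*E)
(S*h(-9))*(-10) = (107*(-9*(3 - 9)))*(-10) = (107*(-9*(-6)))*(-10) = (107*54)*(-10) = 5778*(-10) = -57780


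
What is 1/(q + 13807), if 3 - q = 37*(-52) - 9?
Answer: 1/15743 ≈ 6.3520e-5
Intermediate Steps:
q = 1936 (q = 3 - (37*(-52) - 9) = 3 - (-1924 - 9) = 3 - 1*(-1933) = 3 + 1933 = 1936)
1/(q + 13807) = 1/(1936 + 13807) = 1/15743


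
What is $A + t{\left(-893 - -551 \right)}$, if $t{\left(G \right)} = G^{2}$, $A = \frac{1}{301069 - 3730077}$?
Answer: $\frac{401070491711}{3429008} \approx 1.1696 \cdot 10^{5}$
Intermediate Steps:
$A = - \frac{1}{3429008}$ ($A = \frac{1}{-3429008} = - \frac{1}{3429008} \approx -2.9163 \cdot 10^{-7}$)
$A + t{\left(-893 - -551 \right)} = - \frac{1}{3429008} + \left(-893 - -551\right)^{2} = - \frac{1}{3429008} + \left(-893 + 551\right)^{2} = - \frac{1}{3429008} + \left(-342\right)^{2} = - \frac{1}{3429008} + 116964 = \frac{401070491711}{3429008}$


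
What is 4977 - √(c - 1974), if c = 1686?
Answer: 4977 - 12*I*√2 ≈ 4977.0 - 16.971*I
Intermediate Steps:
4977 - √(c - 1974) = 4977 - √(1686 - 1974) = 4977 - √(-288) = 4977 - 12*I*√2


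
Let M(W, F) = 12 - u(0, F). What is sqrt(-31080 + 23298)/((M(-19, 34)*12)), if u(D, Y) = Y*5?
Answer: -I*sqrt(7782)/1896 ≈ -0.046527*I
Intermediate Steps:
u(D, Y) = 5*Y
M(W, F) = 12 - 5*F
sqrt(-31080 + 23298)/((M(-19, 34)*12)) = sqrt(-31080 + 23298)/(((12 - 5*34)*12)) = sqrt(-7782)/(((12 - 170)*12)) = (I*sqrt(7782))/((-158*12)) = (I*sqrt(7782))/(-1896) = (I*sqrt(7782))*(-1/1896) = -I*sqrt(7782)/1896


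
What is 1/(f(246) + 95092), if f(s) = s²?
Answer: 1/155608 ≈ 6.4264e-6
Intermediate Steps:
1/(f(246) + 95092) = 1/(246² + 95092) = 1/(60516 + 95092) = 1/155608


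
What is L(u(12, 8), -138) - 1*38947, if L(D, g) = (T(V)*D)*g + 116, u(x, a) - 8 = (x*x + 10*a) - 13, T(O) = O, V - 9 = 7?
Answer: -522383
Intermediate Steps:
V = 16 (V = 9 + 7 = 16)
u(x, a) = -5 + x**2 + 10*a (u(x, a) = 8 + ((x*x + 10*a) - 13) = 8 + ((x**2 + 10*a) - 13) = 8 + (-13 + x**2 + 10*a) = -5 + x**2 + 10*a)
L(D, g) = 116 + 16*D*g (L(D, g) = (16*D)*g + 116 = 16*D*g + 116 = 116 + 16*D*g)
L(u(12, 8), -138) - 1*38947 = (116 + 16*(-5 + 12**2 + 10*8)*(-138)) - 1*38947 = (116 + 16*(-5 + 144 + 80)*(-138)) - 38947 = (116 + 16*219*(-138)) - 38947 = (116 - 483552) - 38947 = -483436 - 38947 = -522383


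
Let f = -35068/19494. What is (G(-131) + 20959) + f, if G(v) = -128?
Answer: 203022223/9747 ≈ 20829.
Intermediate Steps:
f = -17534/9747 (f = -35068*1/19494 = -17534/9747 ≈ -1.7989)
(G(-131) + 20959) + f = (-128 + 20959) - 17534/9747 = 20831 - 17534/9747 = 203022223/9747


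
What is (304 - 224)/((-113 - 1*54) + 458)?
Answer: 80/291 ≈ 0.27491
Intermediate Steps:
(304 - 224)/((-113 - 1*54) + 458) = 80/((-113 - 54) + 458) = 80/(-167 + 458) = 80/291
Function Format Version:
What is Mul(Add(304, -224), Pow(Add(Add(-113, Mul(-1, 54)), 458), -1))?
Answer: Rational(80, 291) ≈ 0.27491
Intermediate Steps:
Mul(Add(304, -224), Pow(Add(Add(-113, Mul(-1, 54)), 458), -1)) = Mul(80, Pow(Add(Add(-113, -54), 458), -1)) = Mul(80, Pow(Add(-167, 458), -1)) = Mul(80, Pow(291, -1)) = Mul(80, Rational(1, 291)) = Rational(80, 291)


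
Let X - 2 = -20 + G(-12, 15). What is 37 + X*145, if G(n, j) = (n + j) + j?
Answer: 37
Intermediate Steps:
G(n, j) = n + 2*j (G(n, j) = (j + n) + j = n + 2*j)
X = 0 (X = 2 + (-20 + (-12 + 2*15)) = 2 + (-20 + (-12 + 30)) = 2 + (-20 + 18) = 2 - 2 = 0)
37 + X*145 = 37 + 0*145 = 37 + 0 = 37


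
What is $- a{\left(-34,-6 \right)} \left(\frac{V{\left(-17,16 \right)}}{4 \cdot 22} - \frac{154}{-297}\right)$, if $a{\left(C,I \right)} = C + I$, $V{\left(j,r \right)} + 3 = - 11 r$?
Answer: $- \frac{18005}{297} \approx -60.623$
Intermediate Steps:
$V{\left(j,r \right)} = -3 - 11 r$
$- a{\left(-34,-6 \right)} \left(\frac{V{\left(-17,16 \right)}}{4 \cdot 22} - \frac{154}{-297}\right) = - \left(-34 - 6\right) \left(\frac{-3 - 176}{4 \cdot 22} - \frac{154}{-297}\right) = - \left(-40\right) \left(\frac{-3 - 176}{88} - - \frac{14}{27}\right) = - \left(-40\right) \left(\left(-179\right) \frac{1}{88} + \frac{14}{27}\right) = - \left(-40\right) \left(- \frac{179}{88} + \frac{14}{27}\right) = - \frac{\left(-40\right) \left(-3601\right)}{2376} = \left(-1\right) \frac{18005}{297} = - \frac{18005}{297}$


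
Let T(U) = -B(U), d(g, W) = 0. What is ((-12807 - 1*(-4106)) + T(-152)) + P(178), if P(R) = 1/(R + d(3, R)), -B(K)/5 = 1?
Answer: -1547887/178 ≈ -8696.0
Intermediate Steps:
B(K) = -5 (B(K) = -5*1 = -5)
T(U) = 5 (T(U) = -1*(-5) = 5)
P(R) = 1/R (P(R) = 1/(R + 0) = 1/R)
((-12807 - 1*(-4106)) + T(-152)) + P(178) = ((-12807 - 1*(-4106)) + 5) + 1/178 = ((-12807 + 4106) + 5) + 1/178 = (-8701 + 5) + 1/178 = -8696 + 1/178 = -1547887/178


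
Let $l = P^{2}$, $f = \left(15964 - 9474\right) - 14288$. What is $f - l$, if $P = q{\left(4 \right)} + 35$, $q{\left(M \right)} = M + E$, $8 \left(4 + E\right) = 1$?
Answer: $- \frac{578033}{64} \approx -9031.8$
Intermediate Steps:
$E = - \frac{31}{8}$ ($E = -4 + \frac{1}{8} \cdot 1 = -4 + \frac{1}{8} = - \frac{31}{8} \approx -3.875$)
$f = -7798$ ($f = 6490 - 14288 = -7798$)
$q{\left(M \right)} = - \frac{31}{8} + M$ ($q{\left(M \right)} = M - \frac{31}{8} = - \frac{31}{8} + M$)
$P = \frac{281}{8}$ ($P = \left(- \frac{31}{8} + 4\right) + 35 = \frac{1}{8} + 35 = \frac{281}{8} \approx 35.125$)
$l = \frac{78961}{64}$ ($l = \left(\frac{281}{8}\right)^{2} = \frac{78961}{64} \approx 1233.8$)
$f - l = -7798 - \frac{78961}{64} = - \frac{578033}{64}$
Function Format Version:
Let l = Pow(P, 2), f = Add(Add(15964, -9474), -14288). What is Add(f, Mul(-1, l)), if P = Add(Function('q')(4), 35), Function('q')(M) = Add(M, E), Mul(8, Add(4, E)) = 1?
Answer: Rational(-578033, 64) ≈ -9031.8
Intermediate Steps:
E = Rational(-31, 8) (E = Add(-4, Mul(Rational(1, 8), 1)) = Add(-4, Rational(1, 8)) = Rational(-31, 8) ≈ -3.8750)
f = -7798 (f = Add(6490, -14288) = -7798)
Function('q')(M) = Add(Rational(-31, 8), M) (Function('q')(M) = Add(M, Rational(-31, 8)) = Add(Rational(-31, 8), M))
P = Rational(281, 8) (P = Add(Add(Rational(-31, 8), 4), 35) = Add(Rational(1, 8), 35) = Rational(281, 8) ≈ 35.125)
l = Rational(78961, 64) (l = Pow(Rational(281, 8), 2) = Rational(78961, 64) ≈ 1233.8)
Add(f, Mul(-1, l)) = Add(-7798, Mul(-1, Rational(78961, 64))) = Add(-7798, Rational(-78961, 64)) = Rational(-578033, 64)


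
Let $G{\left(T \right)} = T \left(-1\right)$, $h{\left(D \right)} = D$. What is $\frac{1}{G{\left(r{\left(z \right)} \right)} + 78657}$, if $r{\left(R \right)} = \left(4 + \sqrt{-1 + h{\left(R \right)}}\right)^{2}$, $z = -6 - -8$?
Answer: $\frac{1}{78632} \approx 1.2717 \cdot 10^{-5}$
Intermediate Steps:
$z = 2$ ($z = -6 + 8 = 2$)
$r{\left(R \right)} = \left(4 + \sqrt{-1 + R}\right)^{2}$
$G{\left(T \right)} = - T$
$\frac{1}{G{\left(r{\left(z \right)} \right)} + 78657} = \frac{1}{- \left(4 + \sqrt{-1 + 2}\right)^{2} + 78657} = \frac{1}{- \left(4 + \sqrt{1}\right)^{2} + 78657} = \frac{1}{- \left(4 + 1\right)^{2} + 78657} = \frac{1}{- 5^{2} + 78657} = \frac{1}{\left(-1\right) 25 + 78657} = \frac{1}{-25 + 78657} = \frac{1}{78632}$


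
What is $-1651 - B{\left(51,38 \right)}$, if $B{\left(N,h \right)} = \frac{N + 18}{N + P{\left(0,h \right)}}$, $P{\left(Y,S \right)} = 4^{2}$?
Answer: $- \frac{110686}{67} \approx -1652.0$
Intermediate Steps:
$P{\left(Y,S \right)} = 16$
$B{\left(N,h \right)} = \frac{18 + N}{16 + N}$ ($B{\left(N,h \right)} = \frac{N + 18}{N + 16} = \frac{18 + N}{16 + N}$)
$-1651 - B{\left(51,38 \right)} = -1651 - \frac{18 + 51}{16 + 51} = -1651 - \frac{1}{67} \cdot 69 = -1651 - \frac{69}{67} = - \frac{110686}{67}$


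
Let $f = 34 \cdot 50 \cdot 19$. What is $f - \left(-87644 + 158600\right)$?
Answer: $-38656$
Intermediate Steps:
$f = 32300$ ($f = 1700 \cdot 19 = 32300$)
$f - \left(-87644 + 158600\right) = 32300 - \left(-87644 + 158600\right) = 32300 - 70956 = -38656$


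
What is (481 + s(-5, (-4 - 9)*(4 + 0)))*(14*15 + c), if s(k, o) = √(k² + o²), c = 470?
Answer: 327080 + 680*√2729 ≈ 3.6260e+5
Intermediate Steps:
(481 + s(-5, (-4 - 9)*(4 + 0)))*(14*15 + c) = (481 + √((-5)² + ((-4 - 9)*(4 + 0))²))*(14*15 + 470) = (481 + √(25 + (-13*4)²))*(210 + 470) = (481 + √(25 + (-52)²))*680 = (481 + √(25 + 2704))*680 = (481 + √2729)*680 = 327080 + 680*√2729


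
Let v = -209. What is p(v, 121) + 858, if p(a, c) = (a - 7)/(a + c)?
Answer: 9465/11 ≈ 860.45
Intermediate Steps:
p(a, c) = (-7 + a)/(a + c)
p(v, 121) + 858 = (-7 - 209)/(-209 + 121) + 858 = -216/(-88) + 858 = -1/88*(-216) + 858 = 27/11 + 858 = 9465/11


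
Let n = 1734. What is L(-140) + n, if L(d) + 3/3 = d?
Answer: 1593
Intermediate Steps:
L(d) = -1 + d
L(-140) + n = (-1 - 140) + 1734 = -141 + 1734 = 1593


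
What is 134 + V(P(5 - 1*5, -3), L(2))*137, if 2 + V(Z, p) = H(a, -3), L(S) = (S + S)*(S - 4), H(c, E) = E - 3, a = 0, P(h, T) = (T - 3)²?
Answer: -962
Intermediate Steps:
P(h, T) = (-3 + T)²
H(c, E) = -3 + E
L(S) = 2*S*(-4 + S) (L(S) = (2*S)*(-4 + S) = 2*S*(-4 + S))
V(Z, p) = -8 (V(Z, p) = -2 + (-3 - 3) = -2 - 6 = -8)
134 + V(P(5 - 1*5, -3), L(2))*137 = 134 - 8*137 = 134 - 1096 = -962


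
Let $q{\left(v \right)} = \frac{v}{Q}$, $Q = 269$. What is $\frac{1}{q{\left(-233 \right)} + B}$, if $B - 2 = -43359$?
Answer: $- \frac{269}{11663266} \approx -2.3064 \cdot 10^{-5}$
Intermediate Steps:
$q{\left(v \right)} = \frac{v}{269}$
$B = -43357$ ($B = 2 - 43359 = -43357$)
$\frac{1}{q{\left(-233 \right)} + B} = \frac{1}{\frac{1}{269} \left(-233\right) - 43357} = \frac{1}{- \frac{233}{269} - 43357} = \frac{1}{- \frac{11663266}{269}} = - \frac{269}{11663266}$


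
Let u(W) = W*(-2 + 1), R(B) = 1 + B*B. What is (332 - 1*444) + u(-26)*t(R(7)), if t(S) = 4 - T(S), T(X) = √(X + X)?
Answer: -268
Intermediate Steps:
T(X) = √2*√X (T(X) = √(2*X) = √2*√X)
R(B) = 1 + B²
t(S) = 4 - √2*√S
u(W) = -W (u(W) = W*(-1) = -W)
(332 - 1*444) + u(-26)*t(R(7)) = (332 - 1*444) + (-1*(-26))*(4 - √2*√(1 + 7²)) = (332 - 444) + 26*(4 - √2*√(1 + 49)) = -112 + 26*(4 - √2*√50) = -112 + 26*(4 - √2*5*√2) = -112 + 26*(4 - 10) = -112 + 26*(-6) = -112 - 156 = -268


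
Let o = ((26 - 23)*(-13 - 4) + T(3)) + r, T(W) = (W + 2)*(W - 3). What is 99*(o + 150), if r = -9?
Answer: 8910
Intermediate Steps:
T(W) = (-3 + W)*(2 + W) (T(W) = (2 + W)*(-3 + W) = (-3 + W)*(2 + W))
o = -60 (o = ((26 - 23)*(-13 - 4) + (-6 + 3² - 1*3)) - 9 = (3*(-17) + (-6 + 9 - 3)) - 9 = (-51 + 0) - 9 = -51 - 9 = -60)
99*(o + 150) = 99*(-60 + 150) = 99*90 = 8910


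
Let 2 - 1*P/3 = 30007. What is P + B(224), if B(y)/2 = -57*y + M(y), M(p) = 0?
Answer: -115551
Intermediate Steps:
P = -90015 (P = 6 - 3*30007 = 6 - 90021 = -90015)
B(y) = -114*y (B(y) = 2*(-57*y + 0) = 2*(-57*y) = -114*y)
P + B(224) = -90015 - 114*224 = -90015 - 25536 = -115551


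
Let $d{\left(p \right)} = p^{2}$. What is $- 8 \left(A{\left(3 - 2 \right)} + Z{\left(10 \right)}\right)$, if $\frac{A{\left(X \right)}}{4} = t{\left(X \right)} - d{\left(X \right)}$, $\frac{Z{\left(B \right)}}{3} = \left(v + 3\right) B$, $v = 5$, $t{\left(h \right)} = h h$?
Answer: $-1920$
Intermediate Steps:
$t{\left(h \right)} = h^{2}$
$Z{\left(B \right)} = 24 B$ ($Z{\left(B \right)} = 3 \left(5 + 3\right) B = 3 \cdot 8 B = 24 B$)
$A{\left(X \right)} = 0$ ($A{\left(X \right)} = 4 \left(X^{2} - X^{2}\right) = 4 \cdot 0 = 0$)
$- 8 \left(A{\left(3 - 2 \right)} + Z{\left(10 \right)}\right) = - 8 \left(0 + 24 \cdot 10\right) = - 8 \left(0 + 240\right) = \left(-8\right) 240 = -1920$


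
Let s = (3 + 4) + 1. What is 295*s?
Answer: 2360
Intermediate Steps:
s = 8 (s = 7 + 1 = 8)
295*s = 295*8 = 2360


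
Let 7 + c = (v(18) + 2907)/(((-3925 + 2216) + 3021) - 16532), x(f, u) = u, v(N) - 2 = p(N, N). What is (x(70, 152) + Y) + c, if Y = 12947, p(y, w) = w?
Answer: 199257313/15220 ≈ 13092.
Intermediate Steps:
v(N) = 2 + N
c = -109467/15220 (c = -7 + ((2 + 18) + 2907)/(((-3925 + 2216) + 3021) - 16532) = -7 + (20 + 2907)/((-1709 + 3021) - 16532) = -7 + 2927/(1312 - 16532) = -7 + 2927/(-15220) = -7 + 2927*(-1/15220) = -7 - 2927/15220 = -109467/15220 ≈ -7.1923)
(x(70, 152) + Y) + c = (152 + 12947) - 109467/15220 = 13099 - 109467/15220 = 199257313/15220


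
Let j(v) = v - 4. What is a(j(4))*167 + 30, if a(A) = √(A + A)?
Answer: 30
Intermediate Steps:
j(v) = -4 + v
a(A) = √2*√A (a(A) = √(2*A) = √2*√A)
a(j(4))*167 + 30 = (√2*√(-4 + 4))*167 + 30 = (√2*√0)*167 + 30 = (√2*0)*167 + 30 = 0*167 + 30 = 0 + 30 = 30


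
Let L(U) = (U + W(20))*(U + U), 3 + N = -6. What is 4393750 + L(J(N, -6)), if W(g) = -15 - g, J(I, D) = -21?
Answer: 4396102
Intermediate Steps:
N = -9 (N = -3 - 6 = -9)
L(U) = 2*U*(-35 + U) (L(U) = (U + (-15 - 1*20))*(U + U) = (U + (-15 - 20))*(2*U) = (U - 35)*(2*U) = (-35 + U)*(2*U) = 2*U*(-35 + U))
4393750 + L(J(N, -6)) = 4393750 + 2*(-21)*(-35 - 21) = 4393750 + 2*(-21)*(-56) = 4393750 + 2352 = 4396102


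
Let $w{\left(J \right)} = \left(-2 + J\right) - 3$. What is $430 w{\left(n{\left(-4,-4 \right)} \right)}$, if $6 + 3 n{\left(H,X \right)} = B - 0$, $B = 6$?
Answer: $-2150$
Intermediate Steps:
$n{\left(H,X \right)} = 0$ ($n{\left(H,X \right)} = -2 + \frac{6 - 0}{3} = -2 + \frac{6 + 0}{3} = -2 + \frac{1}{3} \cdot 6 = -2 + 2 = 0$)
$w{\left(J \right)} = -5 + J$
$430 w{\left(n{\left(-4,-4 \right)} \right)} = 430 \left(-5 + 0\right) = 430 \left(-5\right) = -2150$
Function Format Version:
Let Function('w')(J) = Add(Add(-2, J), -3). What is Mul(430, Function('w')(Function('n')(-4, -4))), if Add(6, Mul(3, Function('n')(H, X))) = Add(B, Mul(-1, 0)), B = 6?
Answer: -2150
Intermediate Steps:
Function('n')(H, X) = 0 (Function('n')(H, X) = Add(-2, Mul(Rational(1, 3), Add(6, Mul(-1, 0)))) = Add(-2, Mul(Rational(1, 3), Add(6, 0))) = Add(-2, Mul(Rational(1, 3), 6)) = Add(-2, 2) = 0)
Function('w')(J) = Add(-5, J)
Mul(430, Function('w')(Function('n')(-4, -4))) = Mul(430, Add(-5, 0)) = Mul(430, -5) = -2150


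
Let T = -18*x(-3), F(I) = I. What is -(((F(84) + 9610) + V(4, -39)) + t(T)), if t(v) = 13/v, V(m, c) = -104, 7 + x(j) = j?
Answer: -1726213/180 ≈ -9590.1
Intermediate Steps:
x(j) = -7 + j
T = 180 (T = -18*(-7 - 3) = -18*(-10) = 180)
-(((F(84) + 9610) + V(4, -39)) + t(T)) = -(((84 + 9610) - 104) + 13/180) = -((9694 - 104) + 13*(1/180)) = -(9590 + 13/180) = -1*1726213/180 = -1726213/180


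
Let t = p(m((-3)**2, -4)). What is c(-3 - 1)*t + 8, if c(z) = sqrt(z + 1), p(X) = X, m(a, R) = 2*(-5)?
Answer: 8 - 10*I*sqrt(3) ≈ 8.0 - 17.32*I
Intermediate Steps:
m(a, R) = -10
t = -10
c(z) = sqrt(1 + z)
c(-3 - 1)*t + 8 = sqrt(1 + (-3 - 1))*(-10) + 8 = sqrt(1 - 4)*(-10) + 8 = sqrt(-3)*(-10) + 8 = (I*sqrt(3))*(-10) + 8 = -10*I*sqrt(3) + 8 = 8 - 10*I*sqrt(3)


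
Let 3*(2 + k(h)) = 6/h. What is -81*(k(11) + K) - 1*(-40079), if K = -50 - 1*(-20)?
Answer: 469219/11 ≈ 42656.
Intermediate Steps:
k(h) = -2 + 2/h (k(h) = -2 + (6/h)/3 = -2 + 2/h)
K = -30 (K = -50 + 20 = -30)
-81*(k(11) + K) - 1*(-40079) = -81*((-2 + 2/11) - 30) - 1*(-40079) = -81*((-2 + 2*(1/11)) - 30) + 40079 = -81*((-2 + 2/11) - 30) + 40079 = -81*(-20/11 - 30) + 40079 = -81*(-350/11) + 40079 = 28350/11 + 40079 = 469219/11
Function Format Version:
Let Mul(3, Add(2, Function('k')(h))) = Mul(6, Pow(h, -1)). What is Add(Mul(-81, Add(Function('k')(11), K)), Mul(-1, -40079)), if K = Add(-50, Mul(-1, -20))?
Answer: Rational(469219, 11) ≈ 42656.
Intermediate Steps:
Function('k')(h) = Add(-2, Mul(2, Pow(h, -1))) (Function('k')(h) = Add(-2, Mul(Rational(1, 3), Mul(6, Pow(h, -1)))) = Add(-2, Mul(2, Pow(h, -1))))
K = -30 (K = Add(-50, 20) = -30)
Add(Mul(-81, Add(Function('k')(11), K)), Mul(-1, -40079)) = Add(Mul(-81, Add(Add(-2, Mul(2, Pow(11, -1))), -30)), Mul(-1, -40079)) = Add(Mul(-81, Add(Add(-2, Mul(2, Rational(1, 11))), -30)), 40079) = Add(Mul(-81, Add(Add(-2, Rational(2, 11)), -30)), 40079) = Add(Mul(-81, Add(Rational(-20, 11), -30)), 40079) = Add(Mul(-81, Rational(-350, 11)), 40079) = Add(Rational(28350, 11), 40079) = Rational(469219, 11)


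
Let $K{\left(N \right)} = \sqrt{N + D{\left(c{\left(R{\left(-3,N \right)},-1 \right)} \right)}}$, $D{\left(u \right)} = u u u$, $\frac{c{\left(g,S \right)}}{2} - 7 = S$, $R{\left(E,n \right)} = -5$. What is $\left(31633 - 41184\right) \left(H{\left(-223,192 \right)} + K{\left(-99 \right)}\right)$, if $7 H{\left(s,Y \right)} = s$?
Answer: $\frac{2129873}{7} - 28653 \sqrt{181} \approx -81219.0$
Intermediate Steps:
$c{\left(g,S \right)} = 14 + 2 S$
$D{\left(u \right)} = u^{3}$ ($D{\left(u \right)} = u^{2} u = u^{3}$)
$H{\left(s,Y \right)} = \frac{s}{7}$
$K{\left(N \right)} = \sqrt{1728 + N}$ ($K{\left(N \right)} = \sqrt{N + \left(14 + 2 \left(-1\right)\right)^{3}} = \sqrt{N + \left(14 - 2\right)^{3}} = \sqrt{N + 12^{3}} = \sqrt{N + 1728} = \sqrt{1728 + N}$)
$\left(31633 - 41184\right) \left(H{\left(-223,192 \right)} + K{\left(-99 \right)}\right) = \left(31633 - 41184\right) \left(\frac{1}{7} \left(-223\right) + \sqrt{1728 - 99}\right) = - 9551 \left(- \frac{223}{7} + \sqrt{1629}\right) = - 9551 \left(- \frac{223}{7} + 3 \sqrt{181}\right) = \frac{2129873}{7} - 28653 \sqrt{181}$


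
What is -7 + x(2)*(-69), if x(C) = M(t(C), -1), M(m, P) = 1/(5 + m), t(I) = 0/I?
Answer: -104/5 ≈ -20.800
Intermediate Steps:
t(I) = 0
x(C) = 1/5 (x(C) = 1/(5 + 0) = 1/5)
-7 + x(2)*(-69) = -7 + (1/5)*(-69) = -7 - 69/5 = -104/5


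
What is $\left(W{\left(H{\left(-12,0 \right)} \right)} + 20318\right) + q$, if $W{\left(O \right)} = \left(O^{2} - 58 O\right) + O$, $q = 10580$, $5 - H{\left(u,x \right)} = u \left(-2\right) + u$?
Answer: $31346$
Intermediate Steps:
$H{\left(u,x \right)} = 5 + u$ ($H{\left(u,x \right)} = 5 - \left(u \left(-2\right) + u\right) = 5 - \left(- 2 u + u\right) = 5 - - u = 5 + u$)
$W{\left(O \right)} = O^{2} - 57 O$
$\left(W{\left(H{\left(-12,0 \right)} \right)} + 20318\right) + q = \left(\left(5 - 12\right) \left(-57 + \left(5 - 12\right)\right) + 20318\right) + 10580 = \left(- 7 \left(-57 - 7\right) + 20318\right) + 10580 = \left(\left(-7\right) \left(-64\right) + 20318\right) + 10580 = \left(448 + 20318\right) + 10580 = 20766 + 10580 = 31346$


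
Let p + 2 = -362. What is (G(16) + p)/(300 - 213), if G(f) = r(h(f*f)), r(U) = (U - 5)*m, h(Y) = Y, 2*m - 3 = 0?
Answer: 25/174 ≈ 0.14368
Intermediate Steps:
m = 3/2 (m = 3/2 + (½)*0 = 3/2 + 0 = 3/2 ≈ 1.5000)
p = -364 (p = -2 - 362 = -364)
r(U) = -15/2 + 3*U/2 (r(U) = (U - 5)*(3/2) = (-5 + U)*(3/2) = -15/2 + 3*U/2)
G(f) = -15/2 + 3*f²/2 (G(f) = -15/2 + 3*(f*f)/2 = -15/2 + 3*f²/2)
(G(16) + p)/(300 - 213) = ((-15/2 + (3/2)*16²) - 364)/(300 - 213) = ((-15/2 + (3/2)*256) - 364)/87 = ((-15/2 + 384) - 364)*(1/87) = (753/2 - 364)*(1/87) = (25/2)*(1/87) = 25/174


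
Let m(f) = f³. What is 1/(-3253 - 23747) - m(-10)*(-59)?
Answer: -1593000001/27000 ≈ -59000.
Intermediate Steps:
1/(-3253 - 23747) - m(-10)*(-59) = 1/(-3253 - 23747) - (-10)³*(-59) = 1/(-27000) - (-1000)*(-59) = -1/27000 - 1*59000 = -1/27000 - 59000 = -1593000001/27000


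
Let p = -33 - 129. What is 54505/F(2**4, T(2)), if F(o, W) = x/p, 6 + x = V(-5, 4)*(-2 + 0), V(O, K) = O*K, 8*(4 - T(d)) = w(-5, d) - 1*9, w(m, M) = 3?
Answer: -4414905/17 ≈ -2.5970e+5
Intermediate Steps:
p = -162
T(d) = 19/4 (T(d) = 4 - (3 - 1*9)/8 = 4 - (3 - 9)/8 = 4 - 1/8*(-6) = 4 + 3/4 = 19/4)
V(O, K) = K*O
x = 34 (x = -6 + (4*(-5))*(-2 + 0) = -6 - 20*(-2) = -6 + 40 = 34)
F(o, W) = -17/81 (F(o, W) = 34/(-162) = 34*(-1/162) = -17/81)
54505/F(2**4, T(2)) = 54505/(-17/81) = 54505*(-81/17) = -4414905/17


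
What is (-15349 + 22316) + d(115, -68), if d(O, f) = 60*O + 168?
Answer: 14035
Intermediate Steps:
d(O, f) = 168 + 60*O
(-15349 + 22316) + d(115, -68) = (-15349 + 22316) + (168 + 60*115) = 6967 + (168 + 6900) = 6967 + 7068 = 14035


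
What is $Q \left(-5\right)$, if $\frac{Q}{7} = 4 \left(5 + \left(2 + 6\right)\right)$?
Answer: $-1820$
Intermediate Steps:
$Q = 364$ ($Q = 7 \cdot 4 \left(5 + \left(2 + 6\right)\right) = 7 \cdot 4 \left(5 + 8\right) = 7 \cdot 4 \cdot 13 = 7 \cdot 52 = 364$)
$Q \left(-5\right) = 364 \left(-5\right) = -1820$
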